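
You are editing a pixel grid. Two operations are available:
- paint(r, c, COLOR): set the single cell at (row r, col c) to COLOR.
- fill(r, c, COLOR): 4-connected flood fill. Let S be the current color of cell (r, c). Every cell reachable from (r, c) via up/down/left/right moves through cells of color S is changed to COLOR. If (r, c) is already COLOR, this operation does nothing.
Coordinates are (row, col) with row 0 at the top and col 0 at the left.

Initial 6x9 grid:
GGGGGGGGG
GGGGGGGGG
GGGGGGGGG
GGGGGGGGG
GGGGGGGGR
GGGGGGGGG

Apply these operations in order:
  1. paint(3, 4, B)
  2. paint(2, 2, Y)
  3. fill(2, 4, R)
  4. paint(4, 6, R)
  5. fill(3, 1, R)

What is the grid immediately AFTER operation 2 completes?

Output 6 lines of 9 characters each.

Answer: GGGGGGGGG
GGGGGGGGG
GGYGGGGGG
GGGGBGGGG
GGGGGGGGR
GGGGGGGGG

Derivation:
After op 1 paint(3,4,B):
GGGGGGGGG
GGGGGGGGG
GGGGGGGGG
GGGGBGGGG
GGGGGGGGR
GGGGGGGGG
After op 2 paint(2,2,Y):
GGGGGGGGG
GGGGGGGGG
GGYGGGGGG
GGGGBGGGG
GGGGGGGGR
GGGGGGGGG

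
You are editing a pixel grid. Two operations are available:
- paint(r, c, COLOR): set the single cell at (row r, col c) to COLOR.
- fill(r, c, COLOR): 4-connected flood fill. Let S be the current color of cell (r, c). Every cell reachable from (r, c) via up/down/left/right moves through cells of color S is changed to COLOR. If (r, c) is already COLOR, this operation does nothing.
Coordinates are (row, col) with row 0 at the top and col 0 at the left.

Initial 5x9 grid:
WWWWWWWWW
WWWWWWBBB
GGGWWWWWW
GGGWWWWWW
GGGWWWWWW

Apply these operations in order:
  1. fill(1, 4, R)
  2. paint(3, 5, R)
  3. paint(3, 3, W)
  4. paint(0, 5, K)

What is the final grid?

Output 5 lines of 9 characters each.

After op 1 fill(1,4,R) [33 cells changed]:
RRRRRRRRR
RRRRRRBBB
GGGRRRRRR
GGGRRRRRR
GGGRRRRRR
After op 2 paint(3,5,R):
RRRRRRRRR
RRRRRRBBB
GGGRRRRRR
GGGRRRRRR
GGGRRRRRR
After op 3 paint(3,3,W):
RRRRRRRRR
RRRRRRBBB
GGGRRRRRR
GGGWRRRRR
GGGRRRRRR
After op 4 paint(0,5,K):
RRRRRKRRR
RRRRRRBBB
GGGRRRRRR
GGGWRRRRR
GGGRRRRRR

Answer: RRRRRKRRR
RRRRRRBBB
GGGRRRRRR
GGGWRRRRR
GGGRRRRRR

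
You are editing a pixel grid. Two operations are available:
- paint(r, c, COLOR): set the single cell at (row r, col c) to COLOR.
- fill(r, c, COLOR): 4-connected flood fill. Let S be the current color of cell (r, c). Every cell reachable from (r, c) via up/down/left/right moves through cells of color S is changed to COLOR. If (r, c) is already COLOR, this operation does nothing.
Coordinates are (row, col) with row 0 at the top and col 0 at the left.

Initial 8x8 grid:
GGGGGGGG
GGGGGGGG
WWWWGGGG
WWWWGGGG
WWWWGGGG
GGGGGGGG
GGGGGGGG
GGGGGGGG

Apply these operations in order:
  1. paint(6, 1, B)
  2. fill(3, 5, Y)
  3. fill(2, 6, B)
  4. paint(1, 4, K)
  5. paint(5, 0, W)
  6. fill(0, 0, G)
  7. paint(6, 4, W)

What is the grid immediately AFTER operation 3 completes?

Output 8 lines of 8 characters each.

After op 1 paint(6,1,B):
GGGGGGGG
GGGGGGGG
WWWWGGGG
WWWWGGGG
WWWWGGGG
GGGGGGGG
GBGGGGGG
GGGGGGGG
After op 2 fill(3,5,Y) [51 cells changed]:
YYYYYYYY
YYYYYYYY
WWWWYYYY
WWWWYYYY
WWWWYYYY
YYYYYYYY
YBYYYYYY
YYYYYYYY
After op 3 fill(2,6,B) [51 cells changed]:
BBBBBBBB
BBBBBBBB
WWWWBBBB
WWWWBBBB
WWWWBBBB
BBBBBBBB
BBBBBBBB
BBBBBBBB

Answer: BBBBBBBB
BBBBBBBB
WWWWBBBB
WWWWBBBB
WWWWBBBB
BBBBBBBB
BBBBBBBB
BBBBBBBB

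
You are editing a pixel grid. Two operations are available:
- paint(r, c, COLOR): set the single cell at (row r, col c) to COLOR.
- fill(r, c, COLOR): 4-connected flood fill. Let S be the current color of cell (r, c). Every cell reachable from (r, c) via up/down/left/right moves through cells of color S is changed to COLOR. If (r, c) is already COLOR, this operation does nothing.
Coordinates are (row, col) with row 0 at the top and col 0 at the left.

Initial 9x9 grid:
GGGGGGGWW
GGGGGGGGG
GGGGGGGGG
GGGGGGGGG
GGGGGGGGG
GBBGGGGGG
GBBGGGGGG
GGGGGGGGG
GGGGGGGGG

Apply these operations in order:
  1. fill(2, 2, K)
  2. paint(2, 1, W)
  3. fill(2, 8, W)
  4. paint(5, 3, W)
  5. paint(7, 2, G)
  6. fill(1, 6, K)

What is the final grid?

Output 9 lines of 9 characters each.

Answer: KKKKKKKKK
KKKKKKKKK
KKKKKKKKK
KKKKKKKKK
KKKKKKKKK
KBBKKKKKK
KBBKKKKKK
KKGKKKKKK
KKKKKKKKK

Derivation:
After op 1 fill(2,2,K) [75 cells changed]:
KKKKKKKWW
KKKKKKKKK
KKKKKKKKK
KKKKKKKKK
KKKKKKKKK
KBBKKKKKK
KBBKKKKKK
KKKKKKKKK
KKKKKKKKK
After op 2 paint(2,1,W):
KKKKKKKWW
KKKKKKKKK
KWKKKKKKK
KKKKKKKKK
KKKKKKKKK
KBBKKKKKK
KBBKKKKKK
KKKKKKKKK
KKKKKKKKK
After op 3 fill(2,8,W) [74 cells changed]:
WWWWWWWWW
WWWWWWWWW
WWWWWWWWW
WWWWWWWWW
WWWWWWWWW
WBBWWWWWW
WBBWWWWWW
WWWWWWWWW
WWWWWWWWW
After op 4 paint(5,3,W):
WWWWWWWWW
WWWWWWWWW
WWWWWWWWW
WWWWWWWWW
WWWWWWWWW
WBBWWWWWW
WBBWWWWWW
WWWWWWWWW
WWWWWWWWW
After op 5 paint(7,2,G):
WWWWWWWWW
WWWWWWWWW
WWWWWWWWW
WWWWWWWWW
WWWWWWWWW
WBBWWWWWW
WBBWWWWWW
WWGWWWWWW
WWWWWWWWW
After op 6 fill(1,6,K) [76 cells changed]:
KKKKKKKKK
KKKKKKKKK
KKKKKKKKK
KKKKKKKKK
KKKKKKKKK
KBBKKKKKK
KBBKKKKKK
KKGKKKKKK
KKKKKKKKK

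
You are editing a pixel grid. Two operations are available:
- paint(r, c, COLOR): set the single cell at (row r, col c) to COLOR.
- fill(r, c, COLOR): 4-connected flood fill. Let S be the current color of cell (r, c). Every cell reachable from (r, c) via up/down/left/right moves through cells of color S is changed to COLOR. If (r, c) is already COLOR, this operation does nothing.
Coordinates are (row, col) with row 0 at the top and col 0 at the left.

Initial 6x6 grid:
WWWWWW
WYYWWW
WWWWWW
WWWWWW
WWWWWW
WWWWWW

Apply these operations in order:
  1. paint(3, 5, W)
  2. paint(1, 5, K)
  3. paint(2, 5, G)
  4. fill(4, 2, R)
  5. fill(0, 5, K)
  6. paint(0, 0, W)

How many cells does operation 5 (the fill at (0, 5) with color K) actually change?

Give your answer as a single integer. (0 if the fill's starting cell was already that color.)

Answer: 32

Derivation:
After op 1 paint(3,5,W):
WWWWWW
WYYWWW
WWWWWW
WWWWWW
WWWWWW
WWWWWW
After op 2 paint(1,5,K):
WWWWWW
WYYWWK
WWWWWW
WWWWWW
WWWWWW
WWWWWW
After op 3 paint(2,5,G):
WWWWWW
WYYWWK
WWWWWG
WWWWWW
WWWWWW
WWWWWW
After op 4 fill(4,2,R) [32 cells changed]:
RRRRRR
RYYRRK
RRRRRG
RRRRRR
RRRRRR
RRRRRR
After op 5 fill(0,5,K) [32 cells changed]:
KKKKKK
KYYKKK
KKKKKG
KKKKKK
KKKKKK
KKKKKK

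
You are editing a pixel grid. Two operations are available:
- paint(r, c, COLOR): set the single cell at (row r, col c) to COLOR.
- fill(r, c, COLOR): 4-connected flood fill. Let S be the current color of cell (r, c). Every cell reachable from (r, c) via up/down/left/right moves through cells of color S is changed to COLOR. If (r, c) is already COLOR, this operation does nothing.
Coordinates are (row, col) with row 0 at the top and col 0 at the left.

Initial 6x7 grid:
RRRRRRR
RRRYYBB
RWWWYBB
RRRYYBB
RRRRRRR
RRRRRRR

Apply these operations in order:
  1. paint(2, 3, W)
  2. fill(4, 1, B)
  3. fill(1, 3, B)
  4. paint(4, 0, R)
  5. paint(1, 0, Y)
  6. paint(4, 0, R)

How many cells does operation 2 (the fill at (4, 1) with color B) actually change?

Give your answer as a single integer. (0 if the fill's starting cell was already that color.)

After op 1 paint(2,3,W):
RRRRRRR
RRRYYBB
RWWWYBB
RRRYYBB
RRRRRRR
RRRRRRR
After op 2 fill(4,1,B) [28 cells changed]:
BBBBBBB
BBBYYBB
BWWWYBB
BBBYYBB
BBBBBBB
BBBBBBB

Answer: 28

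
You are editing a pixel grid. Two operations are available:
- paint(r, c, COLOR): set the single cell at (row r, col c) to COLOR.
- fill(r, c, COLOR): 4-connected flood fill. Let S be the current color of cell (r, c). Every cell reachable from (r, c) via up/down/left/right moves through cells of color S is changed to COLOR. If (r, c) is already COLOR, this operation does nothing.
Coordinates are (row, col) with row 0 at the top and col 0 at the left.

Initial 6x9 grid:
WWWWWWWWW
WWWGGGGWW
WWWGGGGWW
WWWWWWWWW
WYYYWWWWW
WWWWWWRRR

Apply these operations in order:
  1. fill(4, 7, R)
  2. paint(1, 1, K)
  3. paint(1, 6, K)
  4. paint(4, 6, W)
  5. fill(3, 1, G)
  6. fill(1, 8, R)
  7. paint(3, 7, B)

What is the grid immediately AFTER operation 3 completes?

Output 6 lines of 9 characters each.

After op 1 fill(4,7,R) [40 cells changed]:
RRRRRRRRR
RRRGGGGRR
RRRGGGGRR
RRRRRRRRR
RYYYRRRRR
RRRRRRRRR
After op 2 paint(1,1,K):
RRRRRRRRR
RKRGGGGRR
RRRGGGGRR
RRRRRRRRR
RYYYRRRRR
RRRRRRRRR
After op 3 paint(1,6,K):
RRRRRRRRR
RKRGGGKRR
RRRGGGGRR
RRRRRRRRR
RYYYRRRRR
RRRRRRRRR

Answer: RRRRRRRRR
RKRGGGKRR
RRRGGGGRR
RRRRRRRRR
RYYYRRRRR
RRRRRRRRR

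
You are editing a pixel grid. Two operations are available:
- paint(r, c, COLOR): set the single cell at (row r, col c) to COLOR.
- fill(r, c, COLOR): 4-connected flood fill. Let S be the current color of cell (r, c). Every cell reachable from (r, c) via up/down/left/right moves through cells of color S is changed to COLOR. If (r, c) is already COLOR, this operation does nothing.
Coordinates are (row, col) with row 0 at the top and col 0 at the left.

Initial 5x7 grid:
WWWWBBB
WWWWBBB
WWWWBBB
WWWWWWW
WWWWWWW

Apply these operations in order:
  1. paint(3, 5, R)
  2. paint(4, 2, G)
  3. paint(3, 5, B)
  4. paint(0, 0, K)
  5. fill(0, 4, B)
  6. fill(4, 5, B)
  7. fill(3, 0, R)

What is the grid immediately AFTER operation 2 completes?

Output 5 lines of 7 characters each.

Answer: WWWWBBB
WWWWBBB
WWWWBBB
WWWWWRW
WWGWWWW

Derivation:
After op 1 paint(3,5,R):
WWWWBBB
WWWWBBB
WWWWBBB
WWWWWRW
WWWWWWW
After op 2 paint(4,2,G):
WWWWBBB
WWWWBBB
WWWWBBB
WWWWWRW
WWGWWWW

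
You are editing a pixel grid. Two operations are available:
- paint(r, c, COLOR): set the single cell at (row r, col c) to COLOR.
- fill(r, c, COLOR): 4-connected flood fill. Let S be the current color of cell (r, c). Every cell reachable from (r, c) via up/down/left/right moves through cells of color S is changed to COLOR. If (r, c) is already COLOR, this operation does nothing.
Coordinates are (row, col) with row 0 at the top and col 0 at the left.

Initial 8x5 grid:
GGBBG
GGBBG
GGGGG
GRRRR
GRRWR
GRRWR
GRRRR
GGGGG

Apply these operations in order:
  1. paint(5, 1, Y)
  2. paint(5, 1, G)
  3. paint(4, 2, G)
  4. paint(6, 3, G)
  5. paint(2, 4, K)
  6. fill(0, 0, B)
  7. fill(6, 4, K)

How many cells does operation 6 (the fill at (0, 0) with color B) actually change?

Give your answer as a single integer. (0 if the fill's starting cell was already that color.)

Answer: 19

Derivation:
After op 1 paint(5,1,Y):
GGBBG
GGBBG
GGGGG
GRRRR
GRRWR
GYRWR
GRRRR
GGGGG
After op 2 paint(5,1,G):
GGBBG
GGBBG
GGGGG
GRRRR
GRRWR
GGRWR
GRRRR
GGGGG
After op 3 paint(4,2,G):
GGBBG
GGBBG
GGGGG
GRRRR
GRGWR
GGRWR
GRRRR
GGGGG
After op 4 paint(6,3,G):
GGBBG
GGBBG
GGGGG
GRRRR
GRGWR
GGRWR
GRRGR
GGGGG
After op 5 paint(2,4,K):
GGBBG
GGBBG
GGGGK
GRRRR
GRGWR
GGRWR
GRRGR
GGGGG
After op 6 fill(0,0,B) [19 cells changed]:
BBBBG
BBBBG
BBBBK
BRRRR
BRGWR
BBRWR
BRRBR
BBBBB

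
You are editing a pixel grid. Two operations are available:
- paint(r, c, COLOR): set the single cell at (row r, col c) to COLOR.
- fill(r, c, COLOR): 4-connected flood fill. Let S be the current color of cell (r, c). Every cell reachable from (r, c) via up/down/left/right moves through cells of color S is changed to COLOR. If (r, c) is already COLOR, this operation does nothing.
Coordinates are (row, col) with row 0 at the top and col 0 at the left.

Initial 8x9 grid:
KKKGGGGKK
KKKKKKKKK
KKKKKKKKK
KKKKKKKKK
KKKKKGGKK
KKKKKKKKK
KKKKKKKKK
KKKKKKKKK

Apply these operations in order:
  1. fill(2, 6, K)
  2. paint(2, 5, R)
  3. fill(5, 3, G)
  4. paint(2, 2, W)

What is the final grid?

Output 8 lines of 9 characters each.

After op 1 fill(2,6,K) [0 cells changed]:
KKKGGGGKK
KKKKKKKKK
KKKKKKKKK
KKKKKKKKK
KKKKKGGKK
KKKKKKKKK
KKKKKKKKK
KKKKKKKKK
After op 2 paint(2,5,R):
KKKGGGGKK
KKKKKKKKK
KKKKKRKKK
KKKKKKKKK
KKKKKGGKK
KKKKKKKKK
KKKKKKKKK
KKKKKKKKK
After op 3 fill(5,3,G) [65 cells changed]:
GGGGGGGGG
GGGGGGGGG
GGGGGRGGG
GGGGGGGGG
GGGGGGGGG
GGGGGGGGG
GGGGGGGGG
GGGGGGGGG
After op 4 paint(2,2,W):
GGGGGGGGG
GGGGGGGGG
GGWGGRGGG
GGGGGGGGG
GGGGGGGGG
GGGGGGGGG
GGGGGGGGG
GGGGGGGGG

Answer: GGGGGGGGG
GGGGGGGGG
GGWGGRGGG
GGGGGGGGG
GGGGGGGGG
GGGGGGGGG
GGGGGGGGG
GGGGGGGGG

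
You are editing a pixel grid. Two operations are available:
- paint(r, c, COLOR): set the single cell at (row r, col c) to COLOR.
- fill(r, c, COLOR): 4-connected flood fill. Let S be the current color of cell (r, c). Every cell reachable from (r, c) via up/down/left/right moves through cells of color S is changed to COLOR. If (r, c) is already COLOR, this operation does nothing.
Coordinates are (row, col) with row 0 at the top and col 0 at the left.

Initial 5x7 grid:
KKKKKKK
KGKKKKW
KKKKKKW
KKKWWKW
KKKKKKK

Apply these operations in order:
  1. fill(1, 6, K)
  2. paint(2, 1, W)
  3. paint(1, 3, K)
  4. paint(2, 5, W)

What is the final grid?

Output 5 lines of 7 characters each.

After op 1 fill(1,6,K) [3 cells changed]:
KKKKKKK
KGKKKKK
KKKKKKK
KKKWWKK
KKKKKKK
After op 2 paint(2,1,W):
KKKKKKK
KGKKKKK
KWKKKKK
KKKWWKK
KKKKKKK
After op 3 paint(1,3,K):
KKKKKKK
KGKKKKK
KWKKKKK
KKKWWKK
KKKKKKK
After op 4 paint(2,5,W):
KKKKKKK
KGKKKKK
KWKKKWK
KKKWWKK
KKKKKKK

Answer: KKKKKKK
KGKKKKK
KWKKKWK
KKKWWKK
KKKKKKK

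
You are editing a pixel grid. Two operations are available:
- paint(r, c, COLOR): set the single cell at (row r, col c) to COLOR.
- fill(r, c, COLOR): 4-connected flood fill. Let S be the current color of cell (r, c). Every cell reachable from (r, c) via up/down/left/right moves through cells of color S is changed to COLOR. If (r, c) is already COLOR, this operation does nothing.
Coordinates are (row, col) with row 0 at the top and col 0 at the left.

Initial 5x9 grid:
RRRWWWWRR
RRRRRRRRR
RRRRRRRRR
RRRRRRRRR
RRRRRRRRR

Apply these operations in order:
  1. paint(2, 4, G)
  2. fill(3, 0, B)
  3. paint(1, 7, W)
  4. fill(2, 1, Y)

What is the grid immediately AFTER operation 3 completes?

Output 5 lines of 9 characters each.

After op 1 paint(2,4,G):
RRRWWWWRR
RRRRRRRRR
RRRRGRRRR
RRRRRRRRR
RRRRRRRRR
After op 2 fill(3,0,B) [40 cells changed]:
BBBWWWWBB
BBBBBBBBB
BBBBGBBBB
BBBBBBBBB
BBBBBBBBB
After op 3 paint(1,7,W):
BBBWWWWBB
BBBBBBBWB
BBBBGBBBB
BBBBBBBBB
BBBBBBBBB

Answer: BBBWWWWBB
BBBBBBBWB
BBBBGBBBB
BBBBBBBBB
BBBBBBBBB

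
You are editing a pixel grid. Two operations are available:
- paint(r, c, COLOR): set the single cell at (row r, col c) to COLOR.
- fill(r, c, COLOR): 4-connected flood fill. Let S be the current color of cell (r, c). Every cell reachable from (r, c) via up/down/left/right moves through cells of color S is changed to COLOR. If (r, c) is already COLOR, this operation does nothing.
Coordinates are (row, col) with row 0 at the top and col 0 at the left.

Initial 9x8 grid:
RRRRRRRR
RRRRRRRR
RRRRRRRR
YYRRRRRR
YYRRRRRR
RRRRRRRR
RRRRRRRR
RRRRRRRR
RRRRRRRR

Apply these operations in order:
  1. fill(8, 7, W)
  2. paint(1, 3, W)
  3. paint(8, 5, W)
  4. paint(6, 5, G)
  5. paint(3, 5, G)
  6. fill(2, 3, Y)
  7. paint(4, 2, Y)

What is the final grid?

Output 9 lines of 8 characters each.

After op 1 fill(8,7,W) [68 cells changed]:
WWWWWWWW
WWWWWWWW
WWWWWWWW
YYWWWWWW
YYWWWWWW
WWWWWWWW
WWWWWWWW
WWWWWWWW
WWWWWWWW
After op 2 paint(1,3,W):
WWWWWWWW
WWWWWWWW
WWWWWWWW
YYWWWWWW
YYWWWWWW
WWWWWWWW
WWWWWWWW
WWWWWWWW
WWWWWWWW
After op 3 paint(8,5,W):
WWWWWWWW
WWWWWWWW
WWWWWWWW
YYWWWWWW
YYWWWWWW
WWWWWWWW
WWWWWWWW
WWWWWWWW
WWWWWWWW
After op 4 paint(6,5,G):
WWWWWWWW
WWWWWWWW
WWWWWWWW
YYWWWWWW
YYWWWWWW
WWWWWWWW
WWWWWGWW
WWWWWWWW
WWWWWWWW
After op 5 paint(3,5,G):
WWWWWWWW
WWWWWWWW
WWWWWWWW
YYWWWGWW
YYWWWWWW
WWWWWWWW
WWWWWGWW
WWWWWWWW
WWWWWWWW
After op 6 fill(2,3,Y) [66 cells changed]:
YYYYYYYY
YYYYYYYY
YYYYYYYY
YYYYYGYY
YYYYYYYY
YYYYYYYY
YYYYYGYY
YYYYYYYY
YYYYYYYY
After op 7 paint(4,2,Y):
YYYYYYYY
YYYYYYYY
YYYYYYYY
YYYYYGYY
YYYYYYYY
YYYYYYYY
YYYYYGYY
YYYYYYYY
YYYYYYYY

Answer: YYYYYYYY
YYYYYYYY
YYYYYYYY
YYYYYGYY
YYYYYYYY
YYYYYYYY
YYYYYGYY
YYYYYYYY
YYYYYYYY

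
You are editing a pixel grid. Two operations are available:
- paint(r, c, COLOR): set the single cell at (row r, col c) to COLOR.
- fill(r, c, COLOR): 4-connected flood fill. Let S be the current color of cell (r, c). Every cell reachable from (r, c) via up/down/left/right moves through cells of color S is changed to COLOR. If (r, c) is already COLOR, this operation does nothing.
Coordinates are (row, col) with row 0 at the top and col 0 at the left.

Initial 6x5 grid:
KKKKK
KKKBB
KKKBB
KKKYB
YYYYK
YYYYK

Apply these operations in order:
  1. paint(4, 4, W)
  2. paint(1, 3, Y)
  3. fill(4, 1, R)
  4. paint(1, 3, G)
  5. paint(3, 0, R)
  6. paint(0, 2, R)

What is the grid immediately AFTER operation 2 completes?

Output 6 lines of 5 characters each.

After op 1 paint(4,4,W):
KKKKK
KKKBB
KKKBB
KKKYB
YYYYW
YYYYK
After op 2 paint(1,3,Y):
KKKKK
KKKYB
KKKBB
KKKYB
YYYYW
YYYYK

Answer: KKKKK
KKKYB
KKKBB
KKKYB
YYYYW
YYYYK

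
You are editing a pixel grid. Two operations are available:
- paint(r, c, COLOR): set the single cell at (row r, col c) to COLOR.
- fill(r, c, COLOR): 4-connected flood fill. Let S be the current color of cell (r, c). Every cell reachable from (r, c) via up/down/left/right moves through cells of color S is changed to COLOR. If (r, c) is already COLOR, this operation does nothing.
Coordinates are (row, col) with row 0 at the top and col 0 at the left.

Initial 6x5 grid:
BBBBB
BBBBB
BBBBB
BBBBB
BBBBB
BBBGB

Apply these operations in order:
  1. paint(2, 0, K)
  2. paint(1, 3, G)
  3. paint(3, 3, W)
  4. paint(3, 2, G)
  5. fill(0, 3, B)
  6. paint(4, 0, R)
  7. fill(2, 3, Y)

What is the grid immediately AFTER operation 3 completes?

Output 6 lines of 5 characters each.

Answer: BBBBB
BBBGB
KBBBB
BBBWB
BBBBB
BBBGB

Derivation:
After op 1 paint(2,0,K):
BBBBB
BBBBB
KBBBB
BBBBB
BBBBB
BBBGB
After op 2 paint(1,3,G):
BBBBB
BBBGB
KBBBB
BBBBB
BBBBB
BBBGB
After op 3 paint(3,3,W):
BBBBB
BBBGB
KBBBB
BBBWB
BBBBB
BBBGB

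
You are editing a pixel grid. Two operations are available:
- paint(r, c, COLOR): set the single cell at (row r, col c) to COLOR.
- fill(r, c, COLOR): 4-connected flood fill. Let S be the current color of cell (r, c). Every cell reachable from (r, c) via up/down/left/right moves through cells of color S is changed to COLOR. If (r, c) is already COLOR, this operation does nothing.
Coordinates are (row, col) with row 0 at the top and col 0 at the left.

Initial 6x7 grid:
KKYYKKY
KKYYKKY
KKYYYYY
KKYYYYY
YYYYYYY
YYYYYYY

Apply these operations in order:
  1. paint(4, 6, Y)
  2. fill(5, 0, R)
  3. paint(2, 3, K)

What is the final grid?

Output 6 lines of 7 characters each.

Answer: KKRRKKR
KKRRKKR
KKRKRRR
KKRRRRR
RRRRRRR
RRRRRRR

Derivation:
After op 1 paint(4,6,Y):
KKYYKKY
KKYYKKY
KKYYYYY
KKYYYYY
YYYYYYY
YYYYYYY
After op 2 fill(5,0,R) [30 cells changed]:
KKRRKKR
KKRRKKR
KKRRRRR
KKRRRRR
RRRRRRR
RRRRRRR
After op 3 paint(2,3,K):
KKRRKKR
KKRRKKR
KKRKRRR
KKRRRRR
RRRRRRR
RRRRRRR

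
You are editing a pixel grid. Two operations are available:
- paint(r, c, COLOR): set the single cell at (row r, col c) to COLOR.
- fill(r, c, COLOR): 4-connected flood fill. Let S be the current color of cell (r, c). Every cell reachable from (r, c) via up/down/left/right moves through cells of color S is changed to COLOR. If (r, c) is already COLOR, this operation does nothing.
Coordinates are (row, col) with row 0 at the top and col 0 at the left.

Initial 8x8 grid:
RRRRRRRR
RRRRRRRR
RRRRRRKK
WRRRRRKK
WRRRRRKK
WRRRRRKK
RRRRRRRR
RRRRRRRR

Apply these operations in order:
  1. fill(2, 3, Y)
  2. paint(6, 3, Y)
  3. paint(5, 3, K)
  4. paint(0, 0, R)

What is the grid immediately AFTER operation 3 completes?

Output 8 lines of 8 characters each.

Answer: YYYYYYYY
YYYYYYYY
YYYYYYKK
WYYYYYKK
WYYYYYKK
WYYKYYKK
YYYYYYYY
YYYYYYYY

Derivation:
After op 1 fill(2,3,Y) [53 cells changed]:
YYYYYYYY
YYYYYYYY
YYYYYYKK
WYYYYYKK
WYYYYYKK
WYYYYYKK
YYYYYYYY
YYYYYYYY
After op 2 paint(6,3,Y):
YYYYYYYY
YYYYYYYY
YYYYYYKK
WYYYYYKK
WYYYYYKK
WYYYYYKK
YYYYYYYY
YYYYYYYY
After op 3 paint(5,3,K):
YYYYYYYY
YYYYYYYY
YYYYYYKK
WYYYYYKK
WYYYYYKK
WYYKYYKK
YYYYYYYY
YYYYYYYY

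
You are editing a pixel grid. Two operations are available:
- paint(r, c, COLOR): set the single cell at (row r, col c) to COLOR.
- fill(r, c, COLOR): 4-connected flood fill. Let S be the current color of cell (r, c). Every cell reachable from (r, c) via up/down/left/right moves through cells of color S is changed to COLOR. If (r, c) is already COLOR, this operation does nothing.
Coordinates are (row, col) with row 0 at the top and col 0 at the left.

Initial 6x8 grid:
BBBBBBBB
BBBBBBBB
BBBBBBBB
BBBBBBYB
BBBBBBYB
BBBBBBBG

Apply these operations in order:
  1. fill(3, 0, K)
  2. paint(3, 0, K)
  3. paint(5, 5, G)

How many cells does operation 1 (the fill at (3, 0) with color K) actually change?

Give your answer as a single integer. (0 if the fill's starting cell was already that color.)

Answer: 45

Derivation:
After op 1 fill(3,0,K) [45 cells changed]:
KKKKKKKK
KKKKKKKK
KKKKKKKK
KKKKKKYK
KKKKKKYK
KKKKKKKG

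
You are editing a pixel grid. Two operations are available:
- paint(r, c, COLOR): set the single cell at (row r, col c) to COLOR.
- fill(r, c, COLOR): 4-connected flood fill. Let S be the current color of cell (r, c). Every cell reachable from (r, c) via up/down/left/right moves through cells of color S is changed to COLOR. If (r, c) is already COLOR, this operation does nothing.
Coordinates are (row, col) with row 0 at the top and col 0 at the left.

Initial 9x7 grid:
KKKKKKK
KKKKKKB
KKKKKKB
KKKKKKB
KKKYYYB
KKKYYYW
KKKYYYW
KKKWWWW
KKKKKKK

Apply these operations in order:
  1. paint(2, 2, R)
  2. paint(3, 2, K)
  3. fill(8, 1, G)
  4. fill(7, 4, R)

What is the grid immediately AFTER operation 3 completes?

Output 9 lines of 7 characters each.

Answer: GGGGGGG
GGGGGGB
GGRGGGB
GGGGGGB
GGGYYYB
GGGYYYW
GGGYYYW
GGGWWWW
GGGGGGG

Derivation:
After op 1 paint(2,2,R):
KKKKKKK
KKKKKKB
KKRKKKB
KKKKKKB
KKKYYYB
KKKYYYW
KKKYYYW
KKKWWWW
KKKKKKK
After op 2 paint(3,2,K):
KKKKKKK
KKKKKKB
KKRKKKB
KKKKKKB
KKKYYYB
KKKYYYW
KKKYYYW
KKKWWWW
KKKKKKK
After op 3 fill(8,1,G) [43 cells changed]:
GGGGGGG
GGGGGGB
GGRGGGB
GGGGGGB
GGGYYYB
GGGYYYW
GGGYYYW
GGGWWWW
GGGGGGG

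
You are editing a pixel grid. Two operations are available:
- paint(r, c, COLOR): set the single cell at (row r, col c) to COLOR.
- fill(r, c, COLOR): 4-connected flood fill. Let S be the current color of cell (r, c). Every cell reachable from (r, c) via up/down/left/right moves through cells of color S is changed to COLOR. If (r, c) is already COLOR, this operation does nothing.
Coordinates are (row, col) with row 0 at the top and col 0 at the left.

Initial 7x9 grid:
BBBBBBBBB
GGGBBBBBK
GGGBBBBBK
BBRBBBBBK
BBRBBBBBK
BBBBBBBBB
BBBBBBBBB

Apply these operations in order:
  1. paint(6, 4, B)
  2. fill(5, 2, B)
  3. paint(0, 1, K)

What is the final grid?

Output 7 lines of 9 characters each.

After op 1 paint(6,4,B):
BBBBBBBBB
GGGBBBBBK
GGGBBBBBK
BBRBBBBBK
BBRBBBBBK
BBBBBBBBB
BBBBBBBBB
After op 2 fill(5,2,B) [0 cells changed]:
BBBBBBBBB
GGGBBBBBK
GGGBBBBBK
BBRBBBBBK
BBRBBBBBK
BBBBBBBBB
BBBBBBBBB
After op 3 paint(0,1,K):
BKBBBBBBB
GGGBBBBBK
GGGBBBBBK
BBRBBBBBK
BBRBBBBBK
BBBBBBBBB
BBBBBBBBB

Answer: BKBBBBBBB
GGGBBBBBK
GGGBBBBBK
BBRBBBBBK
BBRBBBBBK
BBBBBBBBB
BBBBBBBBB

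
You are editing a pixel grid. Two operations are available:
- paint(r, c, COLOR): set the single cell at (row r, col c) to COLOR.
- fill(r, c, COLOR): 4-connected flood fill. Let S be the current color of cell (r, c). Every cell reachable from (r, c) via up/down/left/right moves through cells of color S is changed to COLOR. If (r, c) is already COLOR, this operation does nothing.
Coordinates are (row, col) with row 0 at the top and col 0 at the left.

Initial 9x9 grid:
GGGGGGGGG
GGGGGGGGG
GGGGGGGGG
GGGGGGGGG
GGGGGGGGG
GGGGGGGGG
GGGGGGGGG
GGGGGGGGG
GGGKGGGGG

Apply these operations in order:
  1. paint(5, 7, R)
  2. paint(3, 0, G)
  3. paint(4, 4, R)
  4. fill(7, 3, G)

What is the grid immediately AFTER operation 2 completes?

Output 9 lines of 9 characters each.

After op 1 paint(5,7,R):
GGGGGGGGG
GGGGGGGGG
GGGGGGGGG
GGGGGGGGG
GGGGGGGGG
GGGGGGGRG
GGGGGGGGG
GGGGGGGGG
GGGKGGGGG
After op 2 paint(3,0,G):
GGGGGGGGG
GGGGGGGGG
GGGGGGGGG
GGGGGGGGG
GGGGGGGGG
GGGGGGGRG
GGGGGGGGG
GGGGGGGGG
GGGKGGGGG

Answer: GGGGGGGGG
GGGGGGGGG
GGGGGGGGG
GGGGGGGGG
GGGGGGGGG
GGGGGGGRG
GGGGGGGGG
GGGGGGGGG
GGGKGGGGG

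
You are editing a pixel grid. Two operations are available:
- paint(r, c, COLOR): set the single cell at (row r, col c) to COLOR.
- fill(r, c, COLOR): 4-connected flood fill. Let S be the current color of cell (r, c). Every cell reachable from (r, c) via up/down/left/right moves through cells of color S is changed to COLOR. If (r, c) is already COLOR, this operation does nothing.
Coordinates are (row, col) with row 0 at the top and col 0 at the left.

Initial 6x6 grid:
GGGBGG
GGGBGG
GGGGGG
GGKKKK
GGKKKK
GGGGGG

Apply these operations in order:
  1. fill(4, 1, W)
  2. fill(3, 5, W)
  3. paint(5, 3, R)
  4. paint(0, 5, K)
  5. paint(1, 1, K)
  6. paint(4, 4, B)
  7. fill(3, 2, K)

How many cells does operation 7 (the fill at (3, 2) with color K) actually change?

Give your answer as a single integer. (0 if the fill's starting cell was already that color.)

After op 1 fill(4,1,W) [26 cells changed]:
WWWBWW
WWWBWW
WWWWWW
WWKKKK
WWKKKK
WWWWWW
After op 2 fill(3,5,W) [8 cells changed]:
WWWBWW
WWWBWW
WWWWWW
WWWWWW
WWWWWW
WWWWWW
After op 3 paint(5,3,R):
WWWBWW
WWWBWW
WWWWWW
WWWWWW
WWWWWW
WWWRWW
After op 4 paint(0,5,K):
WWWBWK
WWWBWW
WWWWWW
WWWWWW
WWWWWW
WWWRWW
After op 5 paint(1,1,K):
WWWBWK
WKWBWW
WWWWWW
WWWWWW
WWWWWW
WWWRWW
After op 6 paint(4,4,B):
WWWBWK
WKWBWW
WWWWWW
WWWWWW
WWWWBW
WWWRWW
After op 7 fill(3,2,K) [30 cells changed]:
KKKBKK
KKKBKK
KKKKKK
KKKKKK
KKKKBK
KKKRKK

Answer: 30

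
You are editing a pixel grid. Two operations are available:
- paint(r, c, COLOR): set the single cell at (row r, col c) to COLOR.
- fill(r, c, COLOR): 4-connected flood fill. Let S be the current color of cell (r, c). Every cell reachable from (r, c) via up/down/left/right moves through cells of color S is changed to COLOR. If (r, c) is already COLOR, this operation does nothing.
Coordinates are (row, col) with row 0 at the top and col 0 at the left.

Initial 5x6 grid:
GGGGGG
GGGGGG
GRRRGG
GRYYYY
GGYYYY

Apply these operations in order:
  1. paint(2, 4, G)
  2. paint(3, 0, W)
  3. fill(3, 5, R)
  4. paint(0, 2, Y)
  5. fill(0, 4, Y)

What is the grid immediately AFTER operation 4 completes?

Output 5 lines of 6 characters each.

After op 1 paint(2,4,G):
GGGGGG
GGGGGG
GRRRGG
GRYYYY
GGYYYY
After op 2 paint(3,0,W):
GGGGGG
GGGGGG
GRRRGG
WRYYYY
GGYYYY
After op 3 fill(3,5,R) [8 cells changed]:
GGGGGG
GGGGGG
GRRRGG
WRRRRR
GGRRRR
After op 4 paint(0,2,Y):
GGYGGG
GGGGGG
GRRRGG
WRRRRR
GGRRRR

Answer: GGYGGG
GGGGGG
GRRRGG
WRRRRR
GGRRRR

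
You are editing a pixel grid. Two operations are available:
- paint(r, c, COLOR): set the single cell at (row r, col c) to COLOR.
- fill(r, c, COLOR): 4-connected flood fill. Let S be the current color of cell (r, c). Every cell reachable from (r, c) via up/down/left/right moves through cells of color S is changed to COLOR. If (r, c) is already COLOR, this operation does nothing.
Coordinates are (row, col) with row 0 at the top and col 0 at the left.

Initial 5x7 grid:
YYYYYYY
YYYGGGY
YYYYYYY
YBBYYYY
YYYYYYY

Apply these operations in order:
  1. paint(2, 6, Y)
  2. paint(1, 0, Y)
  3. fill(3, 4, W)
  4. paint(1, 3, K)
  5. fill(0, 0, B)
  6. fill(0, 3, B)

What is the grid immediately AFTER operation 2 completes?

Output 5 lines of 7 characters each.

After op 1 paint(2,6,Y):
YYYYYYY
YYYGGGY
YYYYYYY
YBBYYYY
YYYYYYY
After op 2 paint(1,0,Y):
YYYYYYY
YYYGGGY
YYYYYYY
YBBYYYY
YYYYYYY

Answer: YYYYYYY
YYYGGGY
YYYYYYY
YBBYYYY
YYYYYYY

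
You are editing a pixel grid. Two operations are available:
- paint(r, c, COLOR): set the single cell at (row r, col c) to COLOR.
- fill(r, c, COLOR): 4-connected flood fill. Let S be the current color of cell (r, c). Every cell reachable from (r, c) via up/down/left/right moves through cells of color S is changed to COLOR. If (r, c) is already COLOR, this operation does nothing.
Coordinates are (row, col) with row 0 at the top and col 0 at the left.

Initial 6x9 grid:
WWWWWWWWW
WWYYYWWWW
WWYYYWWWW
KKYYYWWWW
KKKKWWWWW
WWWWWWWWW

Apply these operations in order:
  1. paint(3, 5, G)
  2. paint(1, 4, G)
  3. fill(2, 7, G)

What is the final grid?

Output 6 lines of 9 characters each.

Answer: GGGGGGGGG
GGYYGGGGG
GGYYYGGGG
KKYYYGGGG
KKKKGGGGG
GGGGGGGGG

Derivation:
After op 1 paint(3,5,G):
WWWWWWWWW
WWYYYWWWW
WWYYYWWWW
KKYYYGWWW
KKKKWWWWW
WWWWWWWWW
After op 2 paint(1,4,G):
WWWWWWWWW
WWYYGWWWW
WWYYYWWWW
KKYYYGWWW
KKKKWWWWW
WWWWWWWWW
After op 3 fill(2,7,G) [38 cells changed]:
GGGGGGGGG
GGYYGGGGG
GGYYYGGGG
KKYYYGGGG
KKKKGGGGG
GGGGGGGGG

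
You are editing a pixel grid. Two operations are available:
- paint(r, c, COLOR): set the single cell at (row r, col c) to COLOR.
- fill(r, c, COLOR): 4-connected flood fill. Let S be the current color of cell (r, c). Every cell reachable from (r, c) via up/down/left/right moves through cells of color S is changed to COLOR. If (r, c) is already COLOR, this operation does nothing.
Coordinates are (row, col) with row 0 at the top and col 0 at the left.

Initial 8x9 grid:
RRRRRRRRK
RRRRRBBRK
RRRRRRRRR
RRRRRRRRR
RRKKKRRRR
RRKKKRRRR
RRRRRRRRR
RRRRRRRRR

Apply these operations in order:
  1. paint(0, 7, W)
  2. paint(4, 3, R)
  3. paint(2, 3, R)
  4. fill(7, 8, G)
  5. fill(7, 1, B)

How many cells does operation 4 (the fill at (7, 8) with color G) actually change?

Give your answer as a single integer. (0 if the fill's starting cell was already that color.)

Answer: 62

Derivation:
After op 1 paint(0,7,W):
RRRRRRRWK
RRRRRBBRK
RRRRRRRRR
RRRRRRRRR
RRKKKRRRR
RRKKKRRRR
RRRRRRRRR
RRRRRRRRR
After op 2 paint(4,3,R):
RRRRRRRWK
RRRRRBBRK
RRRRRRRRR
RRRRRRRRR
RRKRKRRRR
RRKKKRRRR
RRRRRRRRR
RRRRRRRRR
After op 3 paint(2,3,R):
RRRRRRRWK
RRRRRBBRK
RRRRRRRRR
RRRRRRRRR
RRKRKRRRR
RRKKKRRRR
RRRRRRRRR
RRRRRRRRR
After op 4 fill(7,8,G) [62 cells changed]:
GGGGGGGWK
GGGGGBBGK
GGGGGGGGG
GGGGGGGGG
GGKGKGGGG
GGKKKGGGG
GGGGGGGGG
GGGGGGGGG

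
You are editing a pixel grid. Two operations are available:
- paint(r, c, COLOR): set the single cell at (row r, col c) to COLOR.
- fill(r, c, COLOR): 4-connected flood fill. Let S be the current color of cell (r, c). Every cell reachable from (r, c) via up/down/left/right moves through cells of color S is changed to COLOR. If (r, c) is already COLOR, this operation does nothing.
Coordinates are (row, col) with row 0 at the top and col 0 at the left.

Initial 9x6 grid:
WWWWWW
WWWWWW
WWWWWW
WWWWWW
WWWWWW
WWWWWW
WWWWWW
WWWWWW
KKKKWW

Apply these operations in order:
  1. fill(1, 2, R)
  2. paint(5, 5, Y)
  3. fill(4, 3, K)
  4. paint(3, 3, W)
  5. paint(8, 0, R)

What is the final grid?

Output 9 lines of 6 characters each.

After op 1 fill(1,2,R) [50 cells changed]:
RRRRRR
RRRRRR
RRRRRR
RRRRRR
RRRRRR
RRRRRR
RRRRRR
RRRRRR
KKKKRR
After op 2 paint(5,5,Y):
RRRRRR
RRRRRR
RRRRRR
RRRRRR
RRRRRR
RRRRRY
RRRRRR
RRRRRR
KKKKRR
After op 3 fill(4,3,K) [49 cells changed]:
KKKKKK
KKKKKK
KKKKKK
KKKKKK
KKKKKK
KKKKKY
KKKKKK
KKKKKK
KKKKKK
After op 4 paint(3,3,W):
KKKKKK
KKKKKK
KKKKKK
KKKWKK
KKKKKK
KKKKKY
KKKKKK
KKKKKK
KKKKKK
After op 5 paint(8,0,R):
KKKKKK
KKKKKK
KKKKKK
KKKWKK
KKKKKK
KKKKKY
KKKKKK
KKKKKK
RKKKKK

Answer: KKKKKK
KKKKKK
KKKKKK
KKKWKK
KKKKKK
KKKKKY
KKKKKK
KKKKKK
RKKKKK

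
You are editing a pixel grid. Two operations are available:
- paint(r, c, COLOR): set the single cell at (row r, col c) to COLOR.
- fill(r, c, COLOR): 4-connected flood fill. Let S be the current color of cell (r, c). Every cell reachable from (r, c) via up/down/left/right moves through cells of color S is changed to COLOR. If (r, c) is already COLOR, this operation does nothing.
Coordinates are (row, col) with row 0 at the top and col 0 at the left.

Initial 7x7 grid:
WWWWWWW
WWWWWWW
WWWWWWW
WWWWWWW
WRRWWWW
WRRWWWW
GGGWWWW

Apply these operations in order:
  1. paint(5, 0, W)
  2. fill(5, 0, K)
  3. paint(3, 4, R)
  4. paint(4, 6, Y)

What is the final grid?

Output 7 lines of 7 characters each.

After op 1 paint(5,0,W):
WWWWWWW
WWWWWWW
WWWWWWW
WWWWWWW
WRRWWWW
WRRWWWW
GGGWWWW
After op 2 fill(5,0,K) [42 cells changed]:
KKKKKKK
KKKKKKK
KKKKKKK
KKKKKKK
KRRKKKK
KRRKKKK
GGGKKKK
After op 3 paint(3,4,R):
KKKKKKK
KKKKKKK
KKKKKKK
KKKKRKK
KRRKKKK
KRRKKKK
GGGKKKK
After op 4 paint(4,6,Y):
KKKKKKK
KKKKKKK
KKKKKKK
KKKKRKK
KRRKKKY
KRRKKKK
GGGKKKK

Answer: KKKKKKK
KKKKKKK
KKKKKKK
KKKKRKK
KRRKKKY
KRRKKKK
GGGKKKK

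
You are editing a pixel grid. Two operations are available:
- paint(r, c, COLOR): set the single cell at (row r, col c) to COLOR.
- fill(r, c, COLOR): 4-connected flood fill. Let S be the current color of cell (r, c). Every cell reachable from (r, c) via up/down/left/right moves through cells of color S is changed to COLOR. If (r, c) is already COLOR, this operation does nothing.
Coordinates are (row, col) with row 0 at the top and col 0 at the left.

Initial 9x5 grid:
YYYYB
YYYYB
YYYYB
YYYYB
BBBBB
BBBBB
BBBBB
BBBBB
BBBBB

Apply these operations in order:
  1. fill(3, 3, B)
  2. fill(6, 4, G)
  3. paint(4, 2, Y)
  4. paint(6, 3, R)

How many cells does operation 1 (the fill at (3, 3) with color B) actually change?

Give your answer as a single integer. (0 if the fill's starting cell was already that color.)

After op 1 fill(3,3,B) [16 cells changed]:
BBBBB
BBBBB
BBBBB
BBBBB
BBBBB
BBBBB
BBBBB
BBBBB
BBBBB

Answer: 16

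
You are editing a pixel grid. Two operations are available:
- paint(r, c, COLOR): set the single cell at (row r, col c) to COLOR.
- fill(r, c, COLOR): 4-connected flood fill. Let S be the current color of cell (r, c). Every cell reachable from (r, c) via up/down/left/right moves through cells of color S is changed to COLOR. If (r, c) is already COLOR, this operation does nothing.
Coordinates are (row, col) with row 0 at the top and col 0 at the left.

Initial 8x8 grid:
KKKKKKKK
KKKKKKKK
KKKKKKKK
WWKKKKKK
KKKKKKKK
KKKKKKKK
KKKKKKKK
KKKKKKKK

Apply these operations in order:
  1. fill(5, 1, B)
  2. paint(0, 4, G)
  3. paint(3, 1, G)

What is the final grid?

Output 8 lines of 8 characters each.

Answer: BBBBGBBB
BBBBBBBB
BBBBBBBB
WGBBBBBB
BBBBBBBB
BBBBBBBB
BBBBBBBB
BBBBBBBB

Derivation:
After op 1 fill(5,1,B) [62 cells changed]:
BBBBBBBB
BBBBBBBB
BBBBBBBB
WWBBBBBB
BBBBBBBB
BBBBBBBB
BBBBBBBB
BBBBBBBB
After op 2 paint(0,4,G):
BBBBGBBB
BBBBBBBB
BBBBBBBB
WWBBBBBB
BBBBBBBB
BBBBBBBB
BBBBBBBB
BBBBBBBB
After op 3 paint(3,1,G):
BBBBGBBB
BBBBBBBB
BBBBBBBB
WGBBBBBB
BBBBBBBB
BBBBBBBB
BBBBBBBB
BBBBBBBB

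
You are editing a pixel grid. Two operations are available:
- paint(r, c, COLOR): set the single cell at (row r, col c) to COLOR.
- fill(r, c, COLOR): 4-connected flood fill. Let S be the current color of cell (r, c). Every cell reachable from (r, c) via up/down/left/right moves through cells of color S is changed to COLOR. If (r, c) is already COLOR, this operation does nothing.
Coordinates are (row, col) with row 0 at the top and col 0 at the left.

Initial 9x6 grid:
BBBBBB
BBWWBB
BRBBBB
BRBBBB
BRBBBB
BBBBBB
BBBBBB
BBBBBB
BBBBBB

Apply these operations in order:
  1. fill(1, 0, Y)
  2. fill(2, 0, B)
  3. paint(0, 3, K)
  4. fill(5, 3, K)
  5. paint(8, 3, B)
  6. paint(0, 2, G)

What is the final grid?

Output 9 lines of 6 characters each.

Answer: KKGKKK
KKWWKK
KRKKKK
KRKKKK
KRKKKK
KKKKKK
KKKKKK
KKKKKK
KKKBKK

Derivation:
After op 1 fill(1,0,Y) [49 cells changed]:
YYYYYY
YYWWYY
YRYYYY
YRYYYY
YRYYYY
YYYYYY
YYYYYY
YYYYYY
YYYYYY
After op 2 fill(2,0,B) [49 cells changed]:
BBBBBB
BBWWBB
BRBBBB
BRBBBB
BRBBBB
BBBBBB
BBBBBB
BBBBBB
BBBBBB
After op 3 paint(0,3,K):
BBBKBB
BBWWBB
BRBBBB
BRBBBB
BRBBBB
BBBBBB
BBBBBB
BBBBBB
BBBBBB
After op 4 fill(5,3,K) [48 cells changed]:
KKKKKK
KKWWKK
KRKKKK
KRKKKK
KRKKKK
KKKKKK
KKKKKK
KKKKKK
KKKKKK
After op 5 paint(8,3,B):
KKKKKK
KKWWKK
KRKKKK
KRKKKK
KRKKKK
KKKKKK
KKKKKK
KKKKKK
KKKBKK
After op 6 paint(0,2,G):
KKGKKK
KKWWKK
KRKKKK
KRKKKK
KRKKKK
KKKKKK
KKKKKK
KKKKKK
KKKBKK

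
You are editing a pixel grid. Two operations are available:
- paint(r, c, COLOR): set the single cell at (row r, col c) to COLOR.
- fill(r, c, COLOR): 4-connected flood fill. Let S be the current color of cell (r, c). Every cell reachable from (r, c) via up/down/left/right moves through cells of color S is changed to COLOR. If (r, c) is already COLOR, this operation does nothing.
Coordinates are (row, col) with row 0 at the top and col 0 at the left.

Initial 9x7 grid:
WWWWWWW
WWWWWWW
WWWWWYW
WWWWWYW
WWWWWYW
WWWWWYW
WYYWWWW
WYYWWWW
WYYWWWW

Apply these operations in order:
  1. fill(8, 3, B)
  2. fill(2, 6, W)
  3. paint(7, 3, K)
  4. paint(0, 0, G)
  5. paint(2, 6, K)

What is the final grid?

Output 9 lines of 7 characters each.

Answer: GWWWWWW
WWWWWWW
WWWWWYK
WWWWWYW
WWWWWYW
WWWWWYW
WYYWWWW
WYYKWWW
WYYWWWW

Derivation:
After op 1 fill(8,3,B) [53 cells changed]:
BBBBBBB
BBBBBBB
BBBBBYB
BBBBBYB
BBBBBYB
BBBBBYB
BYYBBBB
BYYBBBB
BYYBBBB
After op 2 fill(2,6,W) [53 cells changed]:
WWWWWWW
WWWWWWW
WWWWWYW
WWWWWYW
WWWWWYW
WWWWWYW
WYYWWWW
WYYWWWW
WYYWWWW
After op 3 paint(7,3,K):
WWWWWWW
WWWWWWW
WWWWWYW
WWWWWYW
WWWWWYW
WWWWWYW
WYYWWWW
WYYKWWW
WYYWWWW
After op 4 paint(0,0,G):
GWWWWWW
WWWWWWW
WWWWWYW
WWWWWYW
WWWWWYW
WWWWWYW
WYYWWWW
WYYKWWW
WYYWWWW
After op 5 paint(2,6,K):
GWWWWWW
WWWWWWW
WWWWWYK
WWWWWYW
WWWWWYW
WWWWWYW
WYYWWWW
WYYKWWW
WYYWWWW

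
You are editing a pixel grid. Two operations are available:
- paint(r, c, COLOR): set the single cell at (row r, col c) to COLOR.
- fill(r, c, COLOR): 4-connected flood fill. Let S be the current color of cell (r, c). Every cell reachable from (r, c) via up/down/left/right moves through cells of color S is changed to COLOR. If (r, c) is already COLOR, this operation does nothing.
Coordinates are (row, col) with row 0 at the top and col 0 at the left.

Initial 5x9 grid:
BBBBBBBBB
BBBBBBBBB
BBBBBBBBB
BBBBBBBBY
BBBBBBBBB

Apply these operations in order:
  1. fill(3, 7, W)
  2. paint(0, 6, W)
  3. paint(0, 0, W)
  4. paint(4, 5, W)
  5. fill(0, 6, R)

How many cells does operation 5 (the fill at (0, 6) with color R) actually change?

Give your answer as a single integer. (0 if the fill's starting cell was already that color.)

Answer: 44

Derivation:
After op 1 fill(3,7,W) [44 cells changed]:
WWWWWWWWW
WWWWWWWWW
WWWWWWWWW
WWWWWWWWY
WWWWWWWWW
After op 2 paint(0,6,W):
WWWWWWWWW
WWWWWWWWW
WWWWWWWWW
WWWWWWWWY
WWWWWWWWW
After op 3 paint(0,0,W):
WWWWWWWWW
WWWWWWWWW
WWWWWWWWW
WWWWWWWWY
WWWWWWWWW
After op 4 paint(4,5,W):
WWWWWWWWW
WWWWWWWWW
WWWWWWWWW
WWWWWWWWY
WWWWWWWWW
After op 5 fill(0,6,R) [44 cells changed]:
RRRRRRRRR
RRRRRRRRR
RRRRRRRRR
RRRRRRRRY
RRRRRRRRR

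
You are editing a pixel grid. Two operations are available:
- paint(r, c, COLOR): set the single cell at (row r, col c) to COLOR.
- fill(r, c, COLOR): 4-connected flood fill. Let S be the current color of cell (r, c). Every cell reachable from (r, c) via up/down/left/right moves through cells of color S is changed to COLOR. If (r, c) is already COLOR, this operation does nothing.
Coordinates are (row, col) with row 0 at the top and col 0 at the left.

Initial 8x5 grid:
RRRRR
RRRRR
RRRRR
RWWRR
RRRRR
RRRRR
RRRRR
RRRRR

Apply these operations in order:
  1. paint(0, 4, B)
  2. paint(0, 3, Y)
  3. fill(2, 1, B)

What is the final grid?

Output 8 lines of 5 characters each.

After op 1 paint(0,4,B):
RRRRB
RRRRR
RRRRR
RWWRR
RRRRR
RRRRR
RRRRR
RRRRR
After op 2 paint(0,3,Y):
RRRYB
RRRRR
RRRRR
RWWRR
RRRRR
RRRRR
RRRRR
RRRRR
After op 3 fill(2,1,B) [36 cells changed]:
BBBYB
BBBBB
BBBBB
BWWBB
BBBBB
BBBBB
BBBBB
BBBBB

Answer: BBBYB
BBBBB
BBBBB
BWWBB
BBBBB
BBBBB
BBBBB
BBBBB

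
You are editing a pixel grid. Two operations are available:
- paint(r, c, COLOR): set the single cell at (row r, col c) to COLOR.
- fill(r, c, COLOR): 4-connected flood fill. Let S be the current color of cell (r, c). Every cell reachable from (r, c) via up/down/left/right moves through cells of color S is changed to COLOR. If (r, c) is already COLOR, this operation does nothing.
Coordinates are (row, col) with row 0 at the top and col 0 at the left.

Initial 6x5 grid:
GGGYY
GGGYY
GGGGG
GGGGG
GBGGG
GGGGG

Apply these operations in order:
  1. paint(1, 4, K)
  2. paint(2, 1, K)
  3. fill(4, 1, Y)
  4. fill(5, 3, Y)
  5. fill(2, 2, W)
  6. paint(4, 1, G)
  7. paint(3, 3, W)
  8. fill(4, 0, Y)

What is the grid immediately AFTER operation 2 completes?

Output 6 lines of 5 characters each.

Answer: GGGYY
GGGYK
GKGGG
GGGGG
GBGGG
GGGGG

Derivation:
After op 1 paint(1,4,K):
GGGYY
GGGYK
GGGGG
GGGGG
GBGGG
GGGGG
After op 2 paint(2,1,K):
GGGYY
GGGYK
GKGGG
GGGGG
GBGGG
GGGGG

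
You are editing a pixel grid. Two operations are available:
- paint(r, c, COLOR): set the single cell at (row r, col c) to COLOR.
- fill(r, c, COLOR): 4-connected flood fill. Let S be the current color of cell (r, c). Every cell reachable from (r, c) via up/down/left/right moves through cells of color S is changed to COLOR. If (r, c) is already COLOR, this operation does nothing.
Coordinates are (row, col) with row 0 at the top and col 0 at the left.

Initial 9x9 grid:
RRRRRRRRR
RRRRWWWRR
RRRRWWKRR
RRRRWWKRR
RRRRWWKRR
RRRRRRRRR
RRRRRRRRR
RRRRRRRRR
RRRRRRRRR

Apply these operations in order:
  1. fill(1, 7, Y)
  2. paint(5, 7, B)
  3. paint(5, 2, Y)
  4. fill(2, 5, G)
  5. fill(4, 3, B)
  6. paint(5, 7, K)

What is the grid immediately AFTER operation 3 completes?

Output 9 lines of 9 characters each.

Answer: YYYYYYYYY
YYYYWWWYY
YYYYWWKYY
YYYYWWKYY
YYYYWWKYY
YYYYYYYBY
YYYYYYYYY
YYYYYYYYY
YYYYYYYYY

Derivation:
After op 1 fill(1,7,Y) [69 cells changed]:
YYYYYYYYY
YYYYWWWYY
YYYYWWKYY
YYYYWWKYY
YYYYWWKYY
YYYYYYYYY
YYYYYYYYY
YYYYYYYYY
YYYYYYYYY
After op 2 paint(5,7,B):
YYYYYYYYY
YYYYWWWYY
YYYYWWKYY
YYYYWWKYY
YYYYWWKYY
YYYYYYYBY
YYYYYYYYY
YYYYYYYYY
YYYYYYYYY
After op 3 paint(5,2,Y):
YYYYYYYYY
YYYYWWWYY
YYYYWWKYY
YYYYWWKYY
YYYYWWKYY
YYYYYYYBY
YYYYYYYYY
YYYYYYYYY
YYYYYYYYY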